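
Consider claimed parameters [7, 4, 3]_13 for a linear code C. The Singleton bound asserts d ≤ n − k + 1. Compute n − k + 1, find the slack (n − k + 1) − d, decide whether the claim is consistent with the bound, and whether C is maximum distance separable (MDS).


Singleton RHS = n − k + 1 = 4, slack = 1, bound satisfied, not MDS.

Singleton bound: d ≤ n − k + 1.
Here n = 7, k = 4, so n − k + 1 = 4.
Given d = 3, check d ≤ 4: YES.
Slack = (n − k + 1) − d = 1.
The code is NOT MDS (slack = 1 > 0).
Description: the claimed parameters are [7, 4, 3]_13; such a code would be non-MDS.


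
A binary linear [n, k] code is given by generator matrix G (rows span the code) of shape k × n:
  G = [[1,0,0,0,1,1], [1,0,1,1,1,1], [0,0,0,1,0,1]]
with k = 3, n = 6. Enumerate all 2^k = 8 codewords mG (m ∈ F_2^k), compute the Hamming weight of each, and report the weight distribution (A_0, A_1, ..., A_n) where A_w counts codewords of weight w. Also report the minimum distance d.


Weight distribution: A_0 = 1, A_2 = 3, A_3 = 3, A_5 = 1. Minimum distance d = 2.

Enumerate all 2^3 = 8 messages m ∈ F_2^3.
For each, compute codeword c = mG in F_2^6, then tally its weight.
  m = 000 → c = 000000, weight = 0.
  m = 100 → c = 100011, weight = 3.
  m = 010 → c = 101111, weight = 5.
  m = 110 → c = 001100, weight = 2.
  m = 001 → c = 000101, weight = 2.
  m = 101 → c = 100110, weight = 3.
  m = 011 → c = 101010, weight = 3.
  m = 111 → c = 001001, weight = 2.
Tally weights:
  weight 0: 1 codewords.
  weight 2: 3 codewords.
  weight 3: 3 codewords.
  weight 5: 1 codewords.
Minimum distance d = smallest w > 0 with A_w > 0 = 2.
Sanity: Σ A_w = 8 = 2^3 = 8 ✓.


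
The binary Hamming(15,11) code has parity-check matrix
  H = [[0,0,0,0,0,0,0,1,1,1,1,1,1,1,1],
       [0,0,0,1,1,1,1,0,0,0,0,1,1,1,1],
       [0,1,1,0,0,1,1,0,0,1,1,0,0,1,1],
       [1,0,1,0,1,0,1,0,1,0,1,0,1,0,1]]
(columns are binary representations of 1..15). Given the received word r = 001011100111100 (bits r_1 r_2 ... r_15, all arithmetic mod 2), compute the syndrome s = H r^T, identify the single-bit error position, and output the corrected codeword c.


s = (0, 1, 1, 1)^T, error position = 7, corrected codeword c = 001011000111100

Compute s = H r^T mod 2 one row at a time:
  s_1 = 0 + 0 + 1 + 1 + 1 + 1 + 0 + 0 = 4 ≡ 0 (mod 2).
  s_2 = 0 + 1 + 1 + 1 + 1 + 1 + 0 + 0 = 5 ≡ 1 (mod 2).
  s_3 = 0 + 1 + 1 + 1 + 1 + 1 + 0 + 0 = 5 ≡ 1 (mod 2).
  s_4 = 0 + 1 + 1 + 1 + 0 + 1 + 1 + 0 = 5 ≡ 1 (mod 2).
s = (0, 1, 1, 1)^T — this equals column 7 of H (binary 0111), so error is at position 7.
Correct: flip bit 7 of r = 001011100111100 to get c = 001011000111100.


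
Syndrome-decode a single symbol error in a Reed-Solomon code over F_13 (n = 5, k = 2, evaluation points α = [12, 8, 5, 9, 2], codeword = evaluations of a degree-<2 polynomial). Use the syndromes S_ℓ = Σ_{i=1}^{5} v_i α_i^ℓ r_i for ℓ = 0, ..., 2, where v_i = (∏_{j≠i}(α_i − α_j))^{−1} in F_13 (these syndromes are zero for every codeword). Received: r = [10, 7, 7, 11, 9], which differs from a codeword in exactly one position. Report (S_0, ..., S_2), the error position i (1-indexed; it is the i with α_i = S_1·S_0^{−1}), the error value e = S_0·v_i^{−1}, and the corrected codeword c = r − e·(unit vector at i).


S = (8, 1, 5), error at position 3, error magnitude e = 12, c = [10, 7, 8, 11, 9].

Step 1: column multipliers v_i = (∏_{j≠i}(α_i − α_j))^{−1} mod 13.
  i = 1 (α = 12): (12−8)(12−5)(12−9)(12−2) = 4·7·3·10 = 840 ≡ 8, so v_1 = 8^{−1} = 5 (mod 13).
  i = 2 (α = 8): (8−12)(8−5)(8−9)(8−2) = (−4)·3·(−1)·6 = 72 ≡ 7, so v_2 = 7^{−1} = 2 (mod 13).
  i = 3 (α = 5): (5−12)(5−8)(5−9)(5−2) = (−7)·(−3)·(−4)·3 = −252 ≡ 8, so v_3 = 8^{−1} = 5 (mod 13).
  i = 4 (α = 9): (9−12)(9−8)(9−5)(9−2) = (−3)·1·4·7 = −84 ≡ 7, so v_4 = 7^{−1} = 2 (mod 13).
  i = 5 (α = 2): (2−12)(2−8)(2−5)(2−9) = (−10)·(−6)·(−3)·(−7) = 1260 ≡ 12, so v_5 = 12^{−1} = 12 (mod 13).
  v = [5, 2, 5, 2, 12].
Step 2: syndromes of r = [10, 7, 7, 11, 9] (all sums mod 13).
  S_0 = Σ v_i r_i = 5·10 + 2·7 + 5·7 + 2·11 + 12·9 = 229 ≡ 8.
  S_1 = Σ v_i α_i r_i = 5·12·10 + 2·8·7 + 5·5·7 + 2·9·11 + 12·2·9 = 1301 ≡ 1.
  α_i^2 mod 13 = [1, 12, 12, 3, 4].
  S_2 = Σ v_i α_i^2 r_i = 5·1·10 + 2·12·7 + 5·12·7 + 2·3·11 + 12·4·9 = 1136 ≡ 5.
  S = (8, 1, 5) ≠ 0, so r is not a codeword (an error is present).
Step 3: locate the error. For a single error e at position i, S_ℓ = v_i·e·α_i^ℓ, so α_err = S_1/S_0.
  S_0^{−1} = 8^{−1} = 5 (mod 13), so α_err = 1·5 = 5 ≡ 5 = α_3. Error position i = 3.
  Consistency check: S_2/S_1 = 5·1 = 5 ≡ 5 = α_err ✓ (single-error assumption holds).
Step 4: error magnitude e = S_0/v_3 = S_0·∏_{j≠3}(α_3 − α_j) = 8·8 = 64 ≡ 12 (mod 13).
Step 5: correct position 3: c_3 = r_3 − e = 7 − 12 ≡ 8 (mod 13). Hence c = [10, 7, 8, 11, 9].
  Check: interpolating c through the α_i gives m(x) = 1 + 4·x (degree < 2) with m(α_i) = c_i for every i, so c is indeed a codeword.


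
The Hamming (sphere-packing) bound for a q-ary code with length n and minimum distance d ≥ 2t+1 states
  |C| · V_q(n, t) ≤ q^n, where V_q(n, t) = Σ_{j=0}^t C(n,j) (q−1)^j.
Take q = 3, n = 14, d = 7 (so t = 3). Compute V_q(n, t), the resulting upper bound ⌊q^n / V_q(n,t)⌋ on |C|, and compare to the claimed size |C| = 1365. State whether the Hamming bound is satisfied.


V_q(n, t) = 3305, q^n = 4782969, Hamming bound = 1447, |C| = 1365 ≤ bound (satisfied).

Step 1: Compute V_q(n, t) = Σ_{j=0}^3 C(n, j) (q−1)^j.
  j = 0: C(14,0)·(2)^0 = 1·1 = 1.
  j = 1: C(14,1)·(2)^1 = 14·2 = 28.
  j = 2: C(14,2)·(2)^2 = 91·4 = 364.
  j = 3: C(14,3)·(2)^3 = 364·8 = 2912.
  V_q(n, t) = 1 + 28 + 364 + 2912 = 3305.
Step 2: q^n = 3^14 = 4782969.
Step 3: Hamming bound ⌊q^n / V_q(n,t)⌋ = ⌊4782969/3305⌋ = 1447.
Step 4: Compare |C| = 1365 to 1447: satisfied.
The claimed |C| lies below the Hamming bound.


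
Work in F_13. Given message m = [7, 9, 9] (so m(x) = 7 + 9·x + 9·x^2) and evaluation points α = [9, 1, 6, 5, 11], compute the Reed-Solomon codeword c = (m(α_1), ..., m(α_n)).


c = [11, 12, 8, 4, 12]

Message polynomial: m(x) = 7 + 9·x + 9·x^2 (mod 13).
For each evaluation point α_i, compute m(α_i) mod 13:
  α_1 = 9: Horner steps 9 → 12 → 11, so m(9) = 11.
  α_2 = 1: Horner steps 9 → 5 → 12, so m(1) = 12.
  α_3 = 6: Horner steps 9 → 11 → 8, so m(6) = 8.
  α_4 = 5: Horner steps 9 → 2 → 4, so m(5) = 4.
  α_5 = 11: Horner steps 9 → 4 → 12, so m(11) = 12.
Codeword c = [11, 12, 8, 4, 12] ∈ F_13^5.


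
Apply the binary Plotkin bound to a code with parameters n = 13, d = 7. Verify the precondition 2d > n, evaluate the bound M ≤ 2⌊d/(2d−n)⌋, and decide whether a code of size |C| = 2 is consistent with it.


Plotkin bound M ≤ 14; given |C| = 2 ≤ bound (satisfied).

Check applicability: 2d = 14, n = 13.
2d − n = 1 > 0, so Plotkin applies.
Compute d/(2d−n) = 7/1 ≈ 7.0000.
⌊d/(2d−n)⌋ = 7.
Plotkin bound: M ≤ 2·7 = 14.
Given |C| = 2, check: satisfied.
This |C| is below the Plotkin bound.


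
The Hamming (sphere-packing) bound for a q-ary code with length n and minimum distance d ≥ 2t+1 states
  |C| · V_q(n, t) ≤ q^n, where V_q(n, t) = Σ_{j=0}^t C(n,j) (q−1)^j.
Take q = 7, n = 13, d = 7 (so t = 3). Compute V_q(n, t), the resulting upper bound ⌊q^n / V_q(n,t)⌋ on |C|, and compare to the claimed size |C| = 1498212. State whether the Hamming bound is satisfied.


V_q(n, t) = 64663, q^n = 96889010407, Hamming bound = 1498368, |C| = 1498212 ≤ bound (satisfied).

Step 1: Compute V_q(n, t) = Σ_{j=0}^3 C(n, j) (q−1)^j.
  j = 0: C(13,0)·(6)^0 = 1·1 = 1.
  j = 1: C(13,1)·(6)^1 = 13·6 = 78.
  j = 2: C(13,2)·(6)^2 = 78·36 = 2808.
  j = 3: C(13,3)·(6)^3 = 286·216 = 61776.
  V_q(n, t) = 1 + 78 + 2808 + 61776 = 64663.
Step 2: q^n = 7^13 = 96889010407.
Step 3: Hamming bound ⌊q^n / V_q(n,t)⌋ = ⌊96889010407/64663⌋ = 1498368.
Step 4: Compare |C| = 1498212 to 1498368: satisfied.
The claimed |C| lies below the Hamming bound.


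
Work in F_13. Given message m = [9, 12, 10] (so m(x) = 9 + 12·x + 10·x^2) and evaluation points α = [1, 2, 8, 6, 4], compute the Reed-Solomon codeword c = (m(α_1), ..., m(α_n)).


c = [5, 8, 4, 12, 9]

Message polynomial: m(x) = 9 + 12·x + 10·x^2 (mod 13).
For each evaluation point α_i, compute m(α_i) mod 13:
  α_1 = 1: Horner steps 10 → 9 → 5, so m(1) = 5.
  α_2 = 2: Horner steps 10 → 6 → 8, so m(2) = 8.
  α_3 = 8: Horner steps 10 → 1 → 4, so m(8) = 4.
  α_4 = 6: Horner steps 10 → 7 → 12, so m(6) = 12.
  α_5 = 4: Horner steps 10 → 0 → 9, so m(4) = 9.
Codeword c = [5, 8, 4, 12, 9] ∈ F_13^5.


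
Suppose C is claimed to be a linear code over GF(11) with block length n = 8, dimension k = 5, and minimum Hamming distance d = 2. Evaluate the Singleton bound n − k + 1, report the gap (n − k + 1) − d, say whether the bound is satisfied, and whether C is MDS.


Singleton RHS = n − k + 1 = 4, slack = 2, bound satisfied, not MDS.

Singleton bound: d ≤ n − k + 1.
Here n = 8, k = 5, so n − k + 1 = 4.
Given d = 2, check d ≤ 4: YES.
Slack = (n − k + 1) − d = 2.
The code is NOT MDS (slack = 2 > 0).
Description: the claimed parameters are [8, 5, 2]_11; such a code would be non-MDS.


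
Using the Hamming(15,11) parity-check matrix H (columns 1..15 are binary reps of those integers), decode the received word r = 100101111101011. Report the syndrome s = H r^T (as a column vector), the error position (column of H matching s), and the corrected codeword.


s = (0, 0, 1, 0)^T, error position = 2, corrected codeword c = 110101111101011

Compute s = H r^T mod 2 one row at a time:
  s_1 = 1 + 1 + 1 + 0 + 1 + 0 + 1 + 1 = 6 ≡ 0 (mod 2).
  s_2 = 1 + 0 + 1 + 1 + 1 + 0 + 1 + 1 = 6 ≡ 0 (mod 2).
  s_3 = 0 + 0 + 1 + 1 + 1 + 0 + 1 + 1 = 5 ≡ 1 (mod 2).
  s_4 = 1 + 0 + 0 + 1 + 1 + 0 + 0 + 1 = 4 ≡ 0 (mod 2).
s = (0, 0, 1, 0)^T — this equals column 2 of H (binary 0010), so error is at position 2.
Correct: flip bit 2 of r = 100101111101011 to get c = 110101111101011.


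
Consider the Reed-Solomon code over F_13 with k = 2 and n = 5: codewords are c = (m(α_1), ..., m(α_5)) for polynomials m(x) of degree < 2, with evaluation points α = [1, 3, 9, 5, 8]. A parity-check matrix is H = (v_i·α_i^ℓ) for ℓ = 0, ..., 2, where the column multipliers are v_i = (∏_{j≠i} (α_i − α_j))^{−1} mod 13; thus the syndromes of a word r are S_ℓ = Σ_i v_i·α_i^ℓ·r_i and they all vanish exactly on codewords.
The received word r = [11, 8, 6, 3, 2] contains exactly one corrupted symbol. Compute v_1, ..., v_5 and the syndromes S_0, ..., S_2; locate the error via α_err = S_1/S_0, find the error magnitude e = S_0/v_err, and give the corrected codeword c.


S = (4, 4, 4), error at position 1, error magnitude e = 11, c = [0, 8, 6, 3, 2].

Step 1: column multipliers v_i = (∏_{j≠i}(α_i − α_j))^{−1} mod 13.
  i = 1 (α = 1): (1−3)(1−9)(1−5)(1−8) = (−2)·(−8)·(−4)·(−7) = 448 ≡ 6, so v_1 = 6^{−1} = 11 (mod 13).
  i = 2 (α = 3): (3−1)(3−9)(3−5)(3−8) = 2·(−6)·(−2)·(−5) = −120 ≡ 10, so v_2 = 10^{−1} = 4 (mod 13).
  i = 3 (α = 9): (9−1)(9−3)(9−5)(9−8) = 8·6·4·1 = 192 ≡ 10, so v_3 = 10^{−1} = 4 (mod 13).
  i = 4 (α = 5): (5−1)(5−3)(5−9)(5−8) = 4·2·(−4)·(−3) = 96 ≡ 5, so v_4 = 5^{−1} = 8 (mod 13).
  i = 5 (α = 8): (8−1)(8−3)(8−9)(8−5) = 7·5·(−1)·3 = −105 ≡ 12, so v_5 = 12^{−1} = 12 (mod 13).
  v = [11, 4, 4, 8, 12].
Step 2: syndromes of r = [11, 8, 6, 3, 2] (all sums mod 13).
  S_0 = Σ v_i r_i = 11·11 + 4·8 + 4·6 + 8·3 + 12·2 = 225 ≡ 4.
  S_1 = Σ v_i α_i r_i = 11·1·11 + 4·3·8 + 4·9·6 + 8·5·3 + 12·8·2 = 745 ≡ 4.
  α_i^2 mod 13 = [1, 9, 3, 12, 12].
  S_2 = Σ v_i α_i^2 r_i = 11·1·11 + 4·9·8 + 4·3·6 + 8·12·3 + 12·12·2 = 1057 ≡ 4.
  S = (4, 4, 4) ≠ 0, so r is not a codeword (an error is present).
Step 3: locate the error. For a single error e at position i, S_ℓ = v_i·e·α_i^ℓ, so α_err = S_1/S_0.
  S_0^{−1} = 4^{−1} = 10 (mod 13), so α_err = 4·10 = 40 ≡ 1 = α_1. Error position i = 1.
  Consistency check: S_2/S_1 = 4·10 = 40 ≡ 1 = α_err ✓ (single-error assumption holds).
Step 4: error magnitude e = S_0/v_1 = S_0·∏_{j≠1}(α_1 − α_j) = 4·6 = 24 ≡ 11 (mod 13).
Step 5: correct position 1: c_1 = r_1 − e = 11 − 11 ≡ 0 (mod 13). Hence c = [0, 8, 6, 3, 2].
  Check: interpolating c through the α_i gives m(x) = 9 + 4·x (degree < 2) with m(α_i) = c_i for every i, so c is indeed a codeword.


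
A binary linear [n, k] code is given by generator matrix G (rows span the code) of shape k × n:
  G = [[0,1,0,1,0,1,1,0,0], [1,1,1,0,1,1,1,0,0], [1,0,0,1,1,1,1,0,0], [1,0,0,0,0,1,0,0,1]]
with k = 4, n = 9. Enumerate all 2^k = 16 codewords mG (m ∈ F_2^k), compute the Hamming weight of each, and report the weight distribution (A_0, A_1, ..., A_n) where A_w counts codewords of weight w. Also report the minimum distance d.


Weight distribution: A_0 = 1, A_3 = 4, A_4 = 5, A_5 = 4, A_6 = 2. Minimum distance d = 3.

Enumerate all 2^4 = 16 messages m ∈ F_2^4.
For each, compute codeword c = mG in F_2^9, then tally its weight.
  m = 0000 → c = 000000000, weight = 0.
  m = 1000 → c = 010101100, weight = 4.
  m = 0100 → c = 111011100, weight = 6.
  m = 1100 → c = 101110000, weight = 4.
  m = 0010 → c = 100111100, weight = 5.
  m = 1010 → c = 110010000, weight = 3.
  m = 0110 → c = 011100000, weight = 3.
  m = 1110 → c = 001001100, weight = 3.
  m = 0001 → c = 100001001, weight = 3.
  m = 1001 → c = 110100101, weight = 5.
  m = 0101 → c = 011010101, weight = 5.
  m = 1101 → c = 001111001, weight = 5.
  m = 0011 → c = 000110101, weight = 4.
  m = 1011 → c = 010011001, weight = 4.
  m = 0111 → c = 111101001, weight = 6.
  m = 1111 → c = 101000101, weight = 4.
Tally weights:
  weight 0: 1 codewords.
  weight 3: 4 codewords.
  weight 4: 5 codewords.
  weight 5: 4 codewords.
  weight 6: 2 codewords.
Minimum distance d = smallest w > 0 with A_w > 0 = 3.
Sanity: Σ A_w = 16 = 2^4 = 16 ✓.


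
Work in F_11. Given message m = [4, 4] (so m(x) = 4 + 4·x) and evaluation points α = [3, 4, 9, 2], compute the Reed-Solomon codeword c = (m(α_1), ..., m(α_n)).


c = [5, 9, 7, 1]

Message polynomial: m(x) = 4 + 4·x (mod 11).
For each evaluation point α_i, compute m(α_i) mod 11:
  α_1 = 3: Horner steps 4 → 5, so m(3) = 5.
  α_2 = 4: Horner steps 4 → 9, so m(4) = 9.
  α_3 = 9: Horner steps 4 → 7, so m(9) = 7.
  α_4 = 2: Horner steps 4 → 1, so m(2) = 1.
Codeword c = [5, 9, 7, 1] ∈ F_11^4.


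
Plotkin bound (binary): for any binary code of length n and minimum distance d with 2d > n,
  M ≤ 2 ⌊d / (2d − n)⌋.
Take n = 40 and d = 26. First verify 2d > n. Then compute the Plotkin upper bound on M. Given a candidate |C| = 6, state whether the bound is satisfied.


Plotkin bound M ≤ 4; given |C| = 6 > bound (violated).

Check applicability: 2d = 52, n = 40.
2d − n = 12 > 0, so Plotkin applies.
Compute d/(2d−n) = 26/12 ≈ 2.1667.
⌊d/(2d−n)⌋ = 2.
Plotkin bound: M ≤ 2·2 = 4.
Given |C| = 6, check: VIOLATED.
This |C| is above the Plotkin bound, so no binary code with n = 40, d = 26 and 6 codewords exists.


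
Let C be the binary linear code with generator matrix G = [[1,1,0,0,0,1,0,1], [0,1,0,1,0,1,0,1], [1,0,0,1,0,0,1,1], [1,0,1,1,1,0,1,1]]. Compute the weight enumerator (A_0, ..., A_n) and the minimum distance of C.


Weight distribution: A_0 = 1, A_2 = 3, A_4 = 7, A_6 = 5. Minimum distance d = 2.

Enumerate all 2^4 = 16 messages m ∈ F_2^4.
For each, compute codeword c = mG in F_2^8, then tally its weight.
  m = 0000 → c = 00000000, weight = 0.
  m = 1000 → c = 11000101, weight = 4.
  m = 0100 → c = 01010101, weight = 4.
  m = 1100 → c = 10010000, weight = 2.
  m = 0010 → c = 10010011, weight = 4.
  m = 1010 → c = 01010110, weight = 4.
  m = 0110 → c = 11000110, weight = 4.
  m = 1110 → c = 00000011, weight = 2.
  m = 0001 → c = 10111011, weight = 6.
  m = 1001 → c = 01111110, weight = 6.
  m = 0101 → c = 11101110, weight = 6.
  m = 1101 → c = 00101011, weight = 4.
  m = 0011 → c = 00101000, weight = 2.
  m = 1011 → c = 11101101, weight = 6.
  m = 0111 → c = 01111101, weight = 6.
  m = 1111 → c = 10111000, weight = 4.
Tally weights:
  weight 0: 1 codewords.
  weight 2: 3 codewords.
  weight 4: 7 codewords.
  weight 6: 5 codewords.
Minimum distance d = smallest w > 0 with A_w > 0 = 2.
Sanity: Σ A_w = 16 = 2^4 = 16 ✓.


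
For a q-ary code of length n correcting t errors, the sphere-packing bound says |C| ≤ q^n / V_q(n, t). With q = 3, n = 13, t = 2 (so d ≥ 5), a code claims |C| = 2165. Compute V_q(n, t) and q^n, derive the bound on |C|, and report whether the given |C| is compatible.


V_q(n, t) = 339, q^n = 1594323, Hamming bound = 4703, |C| = 2165 ≤ bound (satisfied).

Step 1: Compute V_q(n, t) = Σ_{j=0}^2 C(n, j) (q−1)^j.
  j = 0: C(13,0)·(2)^0 = 1·1 = 1.
  j = 1: C(13,1)·(2)^1 = 13·2 = 26.
  j = 2: C(13,2)·(2)^2 = 78·4 = 312.
  V_q(n, t) = 1 + 26 + 312 = 339.
Step 2: q^n = 3^13 = 1594323.
Step 3: Hamming bound ⌊q^n / V_q(n,t)⌋ = ⌊1594323/339⌋ = 4703.
Step 4: Compare |C| = 2165 to 4703: satisfied.
The claimed |C| lies below the Hamming bound.


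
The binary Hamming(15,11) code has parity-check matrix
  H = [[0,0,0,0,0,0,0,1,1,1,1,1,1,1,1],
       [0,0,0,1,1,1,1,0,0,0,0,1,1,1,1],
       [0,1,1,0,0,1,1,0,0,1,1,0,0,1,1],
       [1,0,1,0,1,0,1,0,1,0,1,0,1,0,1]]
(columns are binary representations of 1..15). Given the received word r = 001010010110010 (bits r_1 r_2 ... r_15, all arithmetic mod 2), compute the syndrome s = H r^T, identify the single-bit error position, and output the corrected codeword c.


s = (0, 0, 0, 1)^T, error position = 1, corrected codeword c = 101010010110010

Compute s = H r^T mod 2 one row at a time:
  s_1 = 1 + 0 + 1 + 1 + 0 + 0 + 1 + 0 = 4 ≡ 0 (mod 2).
  s_2 = 0 + 1 + 0 + 0 + 0 + 0 + 1 + 0 = 2 ≡ 0 (mod 2).
  s_3 = 0 + 1 + 0 + 0 + 1 + 1 + 1 + 0 = 4 ≡ 0 (mod 2).
  s_4 = 0 + 1 + 1 + 0 + 0 + 1 + 0 + 0 = 3 ≡ 1 (mod 2).
s = (0, 0, 0, 1)^T — this equals column 1 of H (binary 0001), so error is at position 1.
Correct: flip bit 1 of r = 001010010110010 to get c = 101010010110010.


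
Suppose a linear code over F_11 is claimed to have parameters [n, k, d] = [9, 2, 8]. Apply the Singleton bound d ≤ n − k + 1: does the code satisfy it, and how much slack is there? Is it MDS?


Singleton RHS = n − k + 1 = 8, slack = 0, bound satisfied, MDS.

Singleton bound: d ≤ n − k + 1.
Here n = 9, k = 2, so n − k + 1 = 8.
Given d = 8, check d ≤ 8: YES.
Slack = (n − k + 1) − d = 0.
The code is MDS (slack = 0).
Description: the claimed parameters are [9, 2, 8]_11; such a code would be MDS (meets Singleton bound).


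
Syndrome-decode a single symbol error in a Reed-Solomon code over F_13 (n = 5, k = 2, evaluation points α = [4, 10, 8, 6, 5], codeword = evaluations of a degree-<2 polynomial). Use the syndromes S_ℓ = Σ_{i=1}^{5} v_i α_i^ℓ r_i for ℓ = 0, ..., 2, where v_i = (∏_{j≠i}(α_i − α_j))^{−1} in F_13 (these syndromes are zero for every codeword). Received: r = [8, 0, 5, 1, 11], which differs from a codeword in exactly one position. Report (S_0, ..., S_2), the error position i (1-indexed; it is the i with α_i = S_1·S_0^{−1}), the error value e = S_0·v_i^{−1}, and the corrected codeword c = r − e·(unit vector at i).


S = (6, 9, 7), error at position 3, error magnitude e = 11, c = [8, 0, 7, 1, 11].

Step 1: column multipliers v_i = (∏_{j≠i}(α_i − α_j))^{−1} mod 13.
  i = 1 (α = 4): (4−10)(4−8)(4−6)(4−5) = (−6)·(−4)·(−2)·(−1) = 48 ≡ 9, so v_1 = 9^{−1} = 3 (mod 13).
  i = 2 (α = 10): (10−4)(10−8)(10−6)(10−5) = 6·2·4·5 = 240 ≡ 6, so v_2 = 6^{−1} = 11 (mod 13).
  i = 3 (α = 8): (8−4)(8−10)(8−6)(8−5) = 4·(−2)·2·3 = −48 ≡ 4, so v_3 = 4^{−1} = 10 (mod 13).
  i = 4 (α = 6): (6−4)(6−10)(6−8)(6−5) = 2·(−4)·(−2)·1 = 16 ≡ 3, so v_4 = 3^{−1} = 9 (mod 13).
  i = 5 (α = 5): (5−4)(5−10)(5−8)(5−6) = 1·(−5)·(−3)·(−1) = −15 ≡ 11, so v_5 = 11^{−1} = 6 (mod 13).
  v = [3, 11, 10, 9, 6].
Step 2: syndromes of r = [8, 0, 5, 1, 11] (all sums mod 13).
  S_0 = Σ v_i r_i = 3·8 + 11·0 + 10·5 + 9·1 + 6·11 = 149 ≡ 6.
  S_1 = Σ v_i α_i r_i = 3·4·8 + 11·10·0 + 10·8·5 + 9·6·1 + 6·5·11 = 880 ≡ 9.
  α_i^2 mod 13 = [3, 9, 12, 10, 12].
  S_2 = Σ v_i α_i^2 r_i = 3·3·8 + 11·9·0 + 10·12·5 + 9·10·1 + 6·12·11 = 1554 ≡ 7.
  S = (6, 9, 7) ≠ 0, so r is not a codeword (an error is present).
Step 3: locate the error. For a single error e at position i, S_ℓ = v_i·e·α_i^ℓ, so α_err = S_1/S_0.
  S_0^{−1} = 6^{−1} = 11 (mod 13), so α_err = 9·11 = 99 ≡ 8 = α_3. Error position i = 3.
  Consistency check: S_2/S_1 = 7·3 = 21 ≡ 8 = α_err ✓ (single-error assumption holds).
Step 4: error magnitude e = S_0/v_3 = S_0·∏_{j≠3}(α_3 − α_j) = 6·4 = 24 ≡ 11 (mod 13).
Step 5: correct position 3: c_3 = r_3 − e = 5 − 11 ≡ 7 (mod 13). Hence c = [8, 0, 7, 1, 11].
  Check: interpolating c through the α_i gives m(x) = 9 + 3·x (degree < 2) with m(α_i) = c_i for every i, so c is indeed a codeword.


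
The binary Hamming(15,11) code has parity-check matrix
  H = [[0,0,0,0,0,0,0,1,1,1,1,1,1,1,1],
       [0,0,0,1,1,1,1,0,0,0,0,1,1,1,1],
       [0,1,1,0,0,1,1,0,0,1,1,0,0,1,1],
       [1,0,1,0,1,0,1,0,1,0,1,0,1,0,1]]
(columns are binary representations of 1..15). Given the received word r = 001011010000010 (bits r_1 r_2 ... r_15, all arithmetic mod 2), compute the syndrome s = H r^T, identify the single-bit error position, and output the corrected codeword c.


s = (0, 1, 1, 0)^T, error position = 6, corrected codeword c = 001010010000010

Compute s = H r^T mod 2 one row at a time:
  s_1 = 1 + 0 + 0 + 0 + 0 + 0 + 1 + 0 = 2 ≡ 0 (mod 2).
  s_2 = 0 + 1 + 1 + 0 + 0 + 0 + 1 + 0 = 3 ≡ 1 (mod 2).
  s_3 = 0 + 1 + 1 + 0 + 0 + 0 + 1 + 0 = 3 ≡ 1 (mod 2).
  s_4 = 0 + 1 + 1 + 0 + 0 + 0 + 0 + 0 = 2 ≡ 0 (mod 2).
s = (0, 1, 1, 0)^T — this equals column 6 of H (binary 0110), so error is at position 6.
Correct: flip bit 6 of r = 001011010000010 to get c = 001010010000010.


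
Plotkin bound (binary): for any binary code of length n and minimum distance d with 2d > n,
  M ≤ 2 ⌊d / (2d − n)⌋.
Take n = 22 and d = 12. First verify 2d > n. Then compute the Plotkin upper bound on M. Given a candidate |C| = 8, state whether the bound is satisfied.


Plotkin bound M ≤ 12; given |C| = 8 ≤ bound (satisfied).

Check applicability: 2d = 24, n = 22.
2d − n = 2 > 0, so Plotkin applies.
Compute d/(2d−n) = 12/2 ≈ 6.0000.
⌊d/(2d−n)⌋ = 6.
Plotkin bound: M ≤ 2·6 = 12.
Given |C| = 8, check: satisfied.
This |C| is below the Plotkin bound.


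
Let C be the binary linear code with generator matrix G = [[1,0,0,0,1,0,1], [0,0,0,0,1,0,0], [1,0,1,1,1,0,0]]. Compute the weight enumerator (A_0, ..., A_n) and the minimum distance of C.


Weight distribution: A_0 = 1, A_1 = 1, A_2 = 1, A_3 = 3, A_4 = 2. Minimum distance d = 1.

Enumerate all 2^3 = 8 messages m ∈ F_2^3.
For each, compute codeword c = mG in F_2^7, then tally its weight.
  m = 000 → c = 0000000, weight = 0.
  m = 100 → c = 1000101, weight = 3.
  m = 010 → c = 0000100, weight = 1.
  m = 110 → c = 1000001, weight = 2.
  m = 001 → c = 1011100, weight = 4.
  m = 101 → c = 0011001, weight = 3.
  m = 011 → c = 1011000, weight = 3.
  m = 111 → c = 0011101, weight = 4.
Tally weights:
  weight 0: 1 codewords.
  weight 1: 1 codewords.
  weight 2: 1 codewords.
  weight 3: 3 codewords.
  weight 4: 2 codewords.
Minimum distance d = smallest w > 0 with A_w > 0 = 1.
Sanity: Σ A_w = 8 = 2^3 = 8 ✓.


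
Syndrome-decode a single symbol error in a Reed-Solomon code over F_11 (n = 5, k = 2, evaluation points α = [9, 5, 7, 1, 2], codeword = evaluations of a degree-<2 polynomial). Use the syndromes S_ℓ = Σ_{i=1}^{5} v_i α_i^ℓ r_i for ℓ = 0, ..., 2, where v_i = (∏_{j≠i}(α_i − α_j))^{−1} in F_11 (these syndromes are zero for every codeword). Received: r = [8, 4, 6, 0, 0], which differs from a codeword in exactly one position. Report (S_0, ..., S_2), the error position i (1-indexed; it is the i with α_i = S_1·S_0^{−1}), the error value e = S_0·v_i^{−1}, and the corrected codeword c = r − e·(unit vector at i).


S = (2, 4, 8), error at position 5, error magnitude e = 10, c = [8, 4, 6, 0, 1].

Step 1: column multipliers v_i = (∏_{j≠i}(α_i − α_j))^{−1} mod 11.
  i = 1 (α = 9): (9−5)(9−7)(9−1)(9−2) = 4·2·8·7 = 448 ≡ 8, so v_1 = 8^{−1} = 7 (mod 11).
  i = 2 (α = 5): (5−9)(5−7)(5−1)(5−2) = (−4)·(−2)·4·3 = 96 ≡ 8, so v_2 = 8^{−1} = 7 (mod 11).
  i = 3 (α = 7): (7−9)(7−5)(7−1)(7−2) = (−2)·2·6·5 = −120 ≡ 1, so v_3 = 1^{−1} = 1 (mod 11).
  i = 4 (α = 1): (1−9)(1−5)(1−7)(1−2) = (−8)·(−4)·(−6)·(−1) = 192 ≡ 5, so v_4 = 5^{−1} = 9 (mod 11).
  i = 5 (α = 2): (2−9)(2−5)(2−7)(2−1) = (−7)·(−3)·(−5)·1 = −105 ≡ 5, so v_5 = 5^{−1} = 9 (mod 11).
  v = [7, 7, 1, 9, 9].
Step 2: syndromes of r = [8, 4, 6, 0, 0] (all sums mod 11).
  S_0 = Σ v_i r_i = 7·8 + 7·4 + 1·6 + 9·0 + 9·0 = 90 ≡ 2.
  S_1 = Σ v_i α_i r_i = 7·9·8 + 7·5·4 + 1·7·6 + 9·1·0 + 9·2·0 = 686 ≡ 4.
  α_i^2 mod 11 = [4, 3, 5, 1, 4].
  S_2 = Σ v_i α_i^2 r_i = 7·4·8 + 7·3·4 + 1·5·6 + 9·1·0 + 9·4·0 = 338 ≡ 8.
  S = (2, 4, 8) ≠ 0, so r is not a codeword (an error is present).
Step 3: locate the error. For a single error e at position i, S_ℓ = v_i·e·α_i^ℓ, so α_err = S_1/S_0.
  S_0^{−1} = 2^{−1} = 6 (mod 11), so α_err = 4·6 = 24 ≡ 2 = α_5. Error position i = 5.
  Consistency check: S_2/S_1 = 8·3 = 24 ≡ 2 = α_err ✓ (single-error assumption holds).
Step 4: error magnitude e = S_0/v_5 = S_0·∏_{j≠5}(α_5 − α_j) = 2·5 = 10 ≡ 10 (mod 11).
Step 5: correct position 5: c_5 = r_5 − e = 0 − 10 ≡ 1 (mod 11). Hence c = [8, 4, 6, 0, 1].
  Check: interpolating c through the α_i gives m(x) = 10 + 1·x (degree < 2) with m(α_i) = c_i for every i, so c is indeed a codeword.


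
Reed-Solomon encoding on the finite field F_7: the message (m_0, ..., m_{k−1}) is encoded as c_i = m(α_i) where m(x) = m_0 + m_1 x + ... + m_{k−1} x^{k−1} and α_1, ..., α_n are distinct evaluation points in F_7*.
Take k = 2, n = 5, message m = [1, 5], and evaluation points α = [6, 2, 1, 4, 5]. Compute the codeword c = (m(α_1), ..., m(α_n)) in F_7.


c = [3, 4, 6, 0, 5]

Message polynomial: m(x) = 1 + 5·x (mod 7).
For each evaluation point α_i, compute m(α_i) mod 7:
  α_1 = 6: Horner steps 5 → 3, so m(6) = 3.
  α_2 = 2: Horner steps 5 → 4, so m(2) = 4.
  α_3 = 1: Horner steps 5 → 6, so m(1) = 6.
  α_4 = 4: Horner steps 5 → 0, so m(4) = 0.
  α_5 = 5: Horner steps 5 → 5, so m(5) = 5.
Codeword c = [3, 4, 6, 0, 5] ∈ F_7^5.


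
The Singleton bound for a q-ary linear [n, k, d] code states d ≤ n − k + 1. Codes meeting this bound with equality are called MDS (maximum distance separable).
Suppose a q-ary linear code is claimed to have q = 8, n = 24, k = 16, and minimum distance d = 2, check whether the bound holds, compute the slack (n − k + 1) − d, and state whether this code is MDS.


Singleton RHS = n − k + 1 = 9, slack = 7, bound satisfied, not MDS.

Singleton bound: d ≤ n − k + 1.
Here n = 24, k = 16, so n − k + 1 = 9.
Given d = 2, check d ≤ 9: YES.
Slack = (n − k + 1) − d = 7.
The code is NOT MDS (slack = 7 > 0).
Description: the claimed parameters are [24, 16, 2]_8; such a code would be non-MDS.


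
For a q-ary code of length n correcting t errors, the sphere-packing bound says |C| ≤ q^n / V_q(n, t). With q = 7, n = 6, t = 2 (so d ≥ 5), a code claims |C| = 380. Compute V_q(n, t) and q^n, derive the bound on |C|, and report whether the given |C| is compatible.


V_q(n, t) = 577, q^n = 117649, Hamming bound = 203, |C| = 380 > bound (violated).

Step 1: Compute V_q(n, t) = Σ_{j=0}^2 C(n, j) (q−1)^j.
  j = 0: C(6,0)·(6)^0 = 1·1 = 1.
  j = 1: C(6,1)·(6)^1 = 6·6 = 36.
  j = 2: C(6,2)·(6)^2 = 15·36 = 540.
  V_q(n, t) = 1 + 36 + 540 = 577.
Step 2: q^n = 7^6 = 117649.
Step 3: Hamming bound ⌊q^n / V_q(n,t)⌋ = ⌊117649/577⌋ = 203.
Step 4: Compare |C| = 380 to 203: violated.
The claimed |C| lies above the Hamming bound, so no 7-ary code of length 6 with d ≥ 5 can have 380 codewords.


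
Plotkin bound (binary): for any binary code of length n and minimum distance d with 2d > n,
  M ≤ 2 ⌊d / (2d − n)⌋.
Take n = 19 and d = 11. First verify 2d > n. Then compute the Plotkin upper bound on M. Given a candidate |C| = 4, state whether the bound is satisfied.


Plotkin bound M ≤ 6; given |C| = 4 ≤ bound (satisfied).

Check applicability: 2d = 22, n = 19.
2d − n = 3 > 0, so Plotkin applies.
Compute d/(2d−n) = 11/3 ≈ 3.6667.
⌊d/(2d−n)⌋ = 3.
Plotkin bound: M ≤ 2·3 = 6.
Given |C| = 4, check: satisfied.
This |C| is below the Plotkin bound.


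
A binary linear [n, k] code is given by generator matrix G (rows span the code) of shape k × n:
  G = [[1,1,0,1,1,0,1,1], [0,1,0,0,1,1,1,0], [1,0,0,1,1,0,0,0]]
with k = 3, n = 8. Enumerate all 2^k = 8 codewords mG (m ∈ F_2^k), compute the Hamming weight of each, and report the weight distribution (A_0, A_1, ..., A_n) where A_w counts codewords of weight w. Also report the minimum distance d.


Weight distribution: A_0 = 1, A_3 = 3, A_4 = 2, A_5 = 1, A_6 = 1. Minimum distance d = 3.

Enumerate all 2^3 = 8 messages m ∈ F_2^3.
For each, compute codeword c = mG in F_2^8, then tally its weight.
  m = 000 → c = 00000000, weight = 0.
  m = 100 → c = 11011011, weight = 6.
  m = 010 → c = 01001110, weight = 4.
  m = 110 → c = 10010101, weight = 4.
  m = 001 → c = 10011000, weight = 3.
  m = 101 → c = 01000011, weight = 3.
  m = 011 → c = 11010110, weight = 5.
  m = 111 → c = 00001101, weight = 3.
Tally weights:
  weight 0: 1 codewords.
  weight 3: 3 codewords.
  weight 4: 2 codewords.
  weight 5: 1 codewords.
  weight 6: 1 codewords.
Minimum distance d = smallest w > 0 with A_w > 0 = 3.
Sanity: Σ A_w = 8 = 2^3 = 8 ✓.


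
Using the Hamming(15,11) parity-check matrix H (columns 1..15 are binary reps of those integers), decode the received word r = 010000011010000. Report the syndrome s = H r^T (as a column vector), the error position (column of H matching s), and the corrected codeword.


s = (1, 0, 0, 0)^T, error position = 8, corrected codeword c = 010000001010000

Compute s = H r^T mod 2 one row at a time:
  s_1 = 1 + 1 + 0 + 1 + 0 + 0 + 0 + 0 = 3 ≡ 1 (mod 2).
  s_2 = 0 + 0 + 0 + 0 + 0 + 0 + 0 + 0 = 0 ≡ 0 (mod 2).
  s_3 = 1 + 0 + 0 + 0 + 0 + 1 + 0 + 0 = 2 ≡ 0 (mod 2).
  s_4 = 0 + 0 + 0 + 0 + 1 + 1 + 0 + 0 = 2 ≡ 0 (mod 2).
s = (1, 0, 0, 0)^T — this equals column 8 of H (binary 1000), so error is at position 8.
Correct: flip bit 8 of r = 010000011010000 to get c = 010000001010000.


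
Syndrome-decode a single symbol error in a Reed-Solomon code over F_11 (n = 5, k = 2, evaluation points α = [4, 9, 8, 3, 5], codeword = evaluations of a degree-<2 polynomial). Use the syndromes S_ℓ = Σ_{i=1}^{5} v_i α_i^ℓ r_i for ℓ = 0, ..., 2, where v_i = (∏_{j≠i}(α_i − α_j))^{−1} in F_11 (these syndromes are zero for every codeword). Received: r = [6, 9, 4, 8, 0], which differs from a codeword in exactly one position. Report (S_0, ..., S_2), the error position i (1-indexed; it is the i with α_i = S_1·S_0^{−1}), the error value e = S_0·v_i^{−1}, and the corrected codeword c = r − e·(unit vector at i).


S = (8, 2, 6), error at position 4, error magnitude e = 7, c = [6, 9, 4, 1, 0].

Step 1: column multipliers v_i = (∏_{j≠i}(α_i − α_j))^{−1} mod 11.
  i = 1 (α = 4): (4−9)(4−8)(4−3)(4−5) = (−5)·(−4)·1·(−1) = −20 ≡ 2, so v_1 = 2^{−1} = 6 (mod 11).
  i = 2 (α = 9): (9−4)(9−8)(9−3)(9−5) = 5·1·6·4 = 120 ≡ 10, so v_2 = 10^{−1} = 10 (mod 11).
  i = 3 (α = 8): (8−4)(8−9)(8−3)(8−5) = 4·(−1)·5·3 = −60 ≡ 6, so v_3 = 6^{−1} = 2 (mod 11).
  i = 4 (α = 3): (3−4)(3−9)(3−8)(3−5) = (−1)·(−6)·(−5)·(−2) = 60 ≡ 5, so v_4 = 5^{−1} = 9 (mod 11).
  i = 5 (α = 5): (5−4)(5−9)(5−8)(5−3) = 1·(−4)·(−3)·2 = 24 ≡ 2, so v_5 = 2^{−1} = 6 (mod 11).
  v = [6, 10, 2, 9, 6].
Step 2: syndromes of r = [6, 9, 4, 8, 0] (all sums mod 11).
  S_0 = Σ v_i r_i = 6·6 + 10·9 + 2·4 + 9·8 + 6·0 = 206 ≡ 8.
  S_1 = Σ v_i α_i r_i = 6·4·6 + 10·9·9 + 2·8·4 + 9·3·8 + 6·5·0 = 1234 ≡ 2.
  α_i^2 mod 11 = [5, 4, 9, 9, 3].
  S_2 = Σ v_i α_i^2 r_i = 6·5·6 + 10·4·9 + 2·9·4 + 9·9·8 + 6·3·0 = 1260 ≡ 6.
  S = (8, 2, 6) ≠ 0, so r is not a codeword (an error is present).
Step 3: locate the error. For a single error e at position i, S_ℓ = v_i·e·α_i^ℓ, so α_err = S_1/S_0.
  S_0^{−1} = 8^{−1} = 7 (mod 11), so α_err = 2·7 = 14 ≡ 3 = α_4. Error position i = 4.
  Consistency check: S_2/S_1 = 6·6 = 36 ≡ 3 = α_err ✓ (single-error assumption holds).
Step 4: error magnitude e = S_0/v_4 = S_0·∏_{j≠4}(α_4 − α_j) = 8·5 = 40 ≡ 7 (mod 11).
Step 5: correct position 4: c_4 = r_4 − e = 8 − 7 ≡ 1 (mod 11). Hence c = [6, 9, 4, 1, 0].
  Check: interpolating c through the α_i gives m(x) = 8 + 5·x (degree < 2) with m(α_i) = c_i for every i, so c is indeed a codeword.


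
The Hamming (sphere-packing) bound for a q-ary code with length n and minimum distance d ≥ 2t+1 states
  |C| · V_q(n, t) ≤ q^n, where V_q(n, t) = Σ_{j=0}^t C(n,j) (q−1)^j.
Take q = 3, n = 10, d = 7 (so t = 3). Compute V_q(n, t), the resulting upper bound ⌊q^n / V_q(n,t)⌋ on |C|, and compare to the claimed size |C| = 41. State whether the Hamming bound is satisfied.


V_q(n, t) = 1161, q^n = 59049, Hamming bound = 50, |C| = 41 ≤ bound (satisfied).

Step 1: Compute V_q(n, t) = Σ_{j=0}^3 C(n, j) (q−1)^j.
  j = 0: C(10,0)·(2)^0 = 1·1 = 1.
  j = 1: C(10,1)·(2)^1 = 10·2 = 20.
  j = 2: C(10,2)·(2)^2 = 45·4 = 180.
  j = 3: C(10,3)·(2)^3 = 120·8 = 960.
  V_q(n, t) = 1 + 20 + 180 + 960 = 1161.
Step 2: q^n = 3^10 = 59049.
Step 3: Hamming bound ⌊q^n / V_q(n,t)⌋ = ⌊59049/1161⌋ = 50.
Step 4: Compare |C| = 41 to 50: satisfied.
The claimed |C| lies below the Hamming bound.


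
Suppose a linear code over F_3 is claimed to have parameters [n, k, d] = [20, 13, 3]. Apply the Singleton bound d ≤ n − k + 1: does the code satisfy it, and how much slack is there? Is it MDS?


Singleton RHS = n − k + 1 = 8, slack = 5, bound satisfied, not MDS.

Singleton bound: d ≤ n − k + 1.
Here n = 20, k = 13, so n − k + 1 = 8.
Given d = 3, check d ≤ 8: YES.
Slack = (n − k + 1) − d = 5.
The code is NOT MDS (slack = 5 > 0).
Description: the claimed parameters are [20, 13, 3]_3; such a code would be non-MDS.


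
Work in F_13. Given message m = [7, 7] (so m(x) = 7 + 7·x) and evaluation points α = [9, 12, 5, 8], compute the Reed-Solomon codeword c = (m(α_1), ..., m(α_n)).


c = [5, 0, 3, 11]

Message polynomial: m(x) = 7 + 7·x (mod 13).
For each evaluation point α_i, compute m(α_i) mod 13:
  α_1 = 9: Horner steps 7 → 5, so m(9) = 5.
  α_2 = 12: Horner steps 7 → 0, so m(12) = 0.
  α_3 = 5: Horner steps 7 → 3, so m(5) = 3.
  α_4 = 8: Horner steps 7 → 11, so m(8) = 11.
Codeword c = [5, 0, 3, 11] ∈ F_13^4.


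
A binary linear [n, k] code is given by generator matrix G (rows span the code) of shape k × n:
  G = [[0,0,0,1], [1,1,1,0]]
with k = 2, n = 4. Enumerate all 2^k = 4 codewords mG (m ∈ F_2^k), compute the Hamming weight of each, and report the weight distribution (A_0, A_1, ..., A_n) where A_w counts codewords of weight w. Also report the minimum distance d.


Weight distribution: A_0 = 1, A_1 = 1, A_3 = 1, A_4 = 1. Minimum distance d = 1.

Enumerate all 2^2 = 4 messages m ∈ F_2^2.
For each, compute codeword c = mG in F_2^4, then tally its weight.
  m = 00 → c = 0000, weight = 0.
  m = 10 → c = 0001, weight = 1.
  m = 01 → c = 1110, weight = 3.
  m = 11 → c = 1111, weight = 4.
Tally weights:
  weight 0: 1 codewords.
  weight 1: 1 codewords.
  weight 3: 1 codewords.
  weight 4: 1 codewords.
Minimum distance d = smallest w > 0 with A_w > 0 = 1.
Sanity: Σ A_w = 4 = 2^2 = 4 ✓.


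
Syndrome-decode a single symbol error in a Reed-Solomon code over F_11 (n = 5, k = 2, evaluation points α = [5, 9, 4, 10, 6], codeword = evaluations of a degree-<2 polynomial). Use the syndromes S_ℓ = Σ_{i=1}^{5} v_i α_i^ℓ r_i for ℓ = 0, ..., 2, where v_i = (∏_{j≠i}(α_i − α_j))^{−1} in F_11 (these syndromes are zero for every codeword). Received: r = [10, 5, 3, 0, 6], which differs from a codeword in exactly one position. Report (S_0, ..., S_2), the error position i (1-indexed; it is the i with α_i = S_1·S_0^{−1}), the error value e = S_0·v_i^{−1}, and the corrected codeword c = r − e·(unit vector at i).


S = (1, 10, 1), error at position 4, error magnitude e = 10, c = [10, 5, 3, 1, 6].

Step 1: column multipliers v_i = (∏_{j≠i}(α_i − α_j))^{−1} mod 11.
  i = 1 (α = 5): (5−9)(5−4)(5−10)(5−6) = (−4)·1·(−5)·(−1) = −20 ≡ 2, so v_1 = 2^{−1} = 6 (mod 11).
  i = 2 (α = 9): (9−5)(9−4)(9−10)(9−6) = 4·5·(−1)·3 = −60 ≡ 6, so v_2 = 6^{−1} = 2 (mod 11).
  i = 3 (α = 4): (4−5)(4−9)(4−10)(4−6) = (−1)·(−5)·(−6)·(−2) = 60 ≡ 5, so v_3 = 5^{−1} = 9 (mod 11).
  i = 4 (α = 10): (10−5)(10−9)(10−4)(10−6) = 5·1·6·4 = 120 ≡ 10, so v_4 = 10^{−1} = 10 (mod 11).
  i = 5 (α = 6): (6−5)(6−9)(6−4)(6−10) = 1·(−3)·2·(−4) = 24 ≡ 2, so v_5 = 2^{−1} = 6 (mod 11).
  v = [6, 2, 9, 10, 6].
Step 2: syndromes of r = [10, 5, 3, 0, 6] (all sums mod 11).
  S_0 = Σ v_i r_i = 6·10 + 2·5 + 9·3 + 10·0 + 6·6 = 133 ≡ 1.
  S_1 = Σ v_i α_i r_i = 6·5·10 + 2·9·5 + 9·4·3 + 10·10·0 + 6·6·6 = 714 ≡ 10.
  α_i^2 mod 11 = [3, 4, 5, 1, 3].
  S_2 = Σ v_i α_i^2 r_i = 6·3·10 + 2·4·5 + 9·5·3 + 10·1·0 + 6·3·6 = 463 ≡ 1.
  S = (1, 10, 1) ≠ 0, so r is not a codeword (an error is present).
Step 3: locate the error. For a single error e at position i, S_ℓ = v_i·e·α_i^ℓ, so α_err = S_1/S_0.
  S_0^{−1} = 1^{−1} = 1 (mod 11), so α_err = 10·1 = 10 ≡ 10 = α_4. Error position i = 4.
  Consistency check: S_2/S_1 = 1·10 = 10 ≡ 10 = α_err ✓ (single-error assumption holds).
Step 4: error magnitude e = S_0/v_4 = S_0·∏_{j≠4}(α_4 − α_j) = 1·10 = 10 ≡ 10 (mod 11).
Step 5: correct position 4: c_4 = r_4 − e = 0 − 10 ≡ 1 (mod 11). Hence c = [10, 5, 3, 1, 6].
  Check: interpolating c through the α_i gives m(x) = 8 + 7·x (degree < 2) with m(α_i) = c_i for every i, so c is indeed a codeword.


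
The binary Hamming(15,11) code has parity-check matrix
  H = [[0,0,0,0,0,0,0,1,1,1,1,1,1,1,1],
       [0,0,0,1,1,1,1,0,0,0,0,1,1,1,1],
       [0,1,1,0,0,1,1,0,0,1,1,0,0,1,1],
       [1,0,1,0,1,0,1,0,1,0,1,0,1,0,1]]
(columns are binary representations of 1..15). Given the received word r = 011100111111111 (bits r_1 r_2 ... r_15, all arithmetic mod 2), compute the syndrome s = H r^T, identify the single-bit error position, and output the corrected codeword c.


s = (0, 0, 1, 0)^T, error position = 2, corrected codeword c = 001100111111111

Compute s = H r^T mod 2 one row at a time:
  s_1 = 1 + 1 + 1 + 1 + 1 + 1 + 1 + 1 = 8 ≡ 0 (mod 2).
  s_2 = 1 + 0 + 0 + 1 + 1 + 1 + 1 + 1 = 6 ≡ 0 (mod 2).
  s_3 = 1 + 1 + 0 + 1 + 1 + 1 + 1 + 1 = 7 ≡ 1 (mod 2).
  s_4 = 0 + 1 + 0 + 1 + 1 + 1 + 1 + 1 = 6 ≡ 0 (mod 2).
s = (0, 0, 1, 0)^T — this equals column 2 of H (binary 0010), so error is at position 2.
Correct: flip bit 2 of r = 011100111111111 to get c = 001100111111111.


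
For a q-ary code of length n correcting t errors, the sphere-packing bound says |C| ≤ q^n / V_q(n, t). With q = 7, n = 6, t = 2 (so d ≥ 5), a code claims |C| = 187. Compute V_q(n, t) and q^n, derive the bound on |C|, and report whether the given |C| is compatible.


V_q(n, t) = 577, q^n = 117649, Hamming bound = 203, |C| = 187 ≤ bound (satisfied).

Step 1: Compute V_q(n, t) = Σ_{j=0}^2 C(n, j) (q−1)^j.
  j = 0: C(6,0)·(6)^0 = 1·1 = 1.
  j = 1: C(6,1)·(6)^1 = 6·6 = 36.
  j = 2: C(6,2)·(6)^2 = 15·36 = 540.
  V_q(n, t) = 1 + 36 + 540 = 577.
Step 2: q^n = 7^6 = 117649.
Step 3: Hamming bound ⌊q^n / V_q(n,t)⌋ = ⌊117649/577⌋ = 203.
Step 4: Compare |C| = 187 to 203: satisfied.
The claimed |C| lies below the Hamming bound.
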